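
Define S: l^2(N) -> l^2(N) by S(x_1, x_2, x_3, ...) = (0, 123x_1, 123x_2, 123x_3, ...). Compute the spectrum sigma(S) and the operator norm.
sigma(S) = closed disk {z in C : |z| ≤ 123}; ||S|| = 123

Note S = 123·U where U is the unit right shift (U x)_k = x_{k-1} (with x_0 := 0); so ||S|| = 123||U|| and sigma(S) = 123·sigma(U). ||S x||^2 = sum_{k≥1} |123x_k|^2 = 15129||x||^2, so ||S|| = 123 and sigma(S) ⊂ {|z| ≤ 123}. For any |lambda| < 123, the equation (S - lambda I) x = 0 forces x_1 = 0, then 123x_k = lambda x_{k+1} ⇒ x = 0, so S has no eigenvalues. But (S - lambda I) is not surjective for |lambda| < 123: solving (S - lambda I) x = e_1 would require x_n proportional to (lambda/123)^(-n), which is not in l^2. So every |lambda| < 123 lies in the residual spectrum. The boundary |lambda| = 123 is in the approximate point spectrum (the spectrum is closed). Hence sigma(S) is the closed disk of radius 123.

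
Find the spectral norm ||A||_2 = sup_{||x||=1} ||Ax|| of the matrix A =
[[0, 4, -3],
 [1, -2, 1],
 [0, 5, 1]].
||A||_2 ≈ 6.8803 (= sqrt(largest eigenvalue of A^T A))

||A||_2 = sigma_max(A) = sqrt(lambda_max(A^T A)). Form the symmetric matrix M = A^T A =
[[1, -2, 1],
 [-2, 45, -9],
 [1, -9, 11]].
Its characteristic polynomial (trace, sum of principal 2x2 minors, determinant of M give the coefficients) is
  p(λ) = det(λ I - M) = λ^3 - 57λ^2 + 465λ - 361.
No integer candidate from the rational root theorem (±divisors of 361) is a root, so the roots are irrational. The cubic discriminant is Δ = 201628656 > 0, so there are three distinct real roots. p(0) = -361 and p(1) = 48 have opposite signs, so a root lies in (0, 1); Newton's method refines it to λ ≈ 0.8671. p(8) = 223 and p(9) = -64 have opposite signs, so a root lies in (8, 9); Newton's method refines it to λ ≈ 8.7947. p(47) = -596 and p(48) = 1223 have opposite signs, so a root lies in (47, 48); Newton's method refines it to λ ≈ 47.3382. Check (Vieta): the three roots sum to 57, matching tr M = 57.
So the eigenvalues of A^T A are ≈ 0.8671, 8.7947, 47.3382 (all ≥ 0, as they must be for A^T A). The largest is λ_max ≈ 47.3382, hence ||A||_2 = sqrt(λ_max) ≈ 6.8803.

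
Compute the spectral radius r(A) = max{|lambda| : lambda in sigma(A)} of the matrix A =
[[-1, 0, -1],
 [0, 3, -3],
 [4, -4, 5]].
r(A) ≈ 7.3055

The eigenvalues of A are the roots of its characteristic polynomial. With M = A (coefficients from the trace, the sum of principal 2x2 minors, and det A):
  p(λ) = det(λ I - M) = λ^3 - 7λ^2 - λ - 9.
No integer candidate from the rational root theorem (±divisors of 9) is a root, so the roots are irrational. The cubic discriminant is Δ = -15616 < 0, so there is one real root and a complex-conjugate pair. p(7) = -16 and p(8) = 47 have opposite signs, so a root lies in (7, 8); Newton's method refines it to λ ≈ 7.3055. Dividing out (λ - (7.3055)) leaves approximately λ^2 + 0.3055λ + 1.2319. For λ^2 + 0.3055λ + 1.2319 the discriminant is -4.8344. It is negative, so the remaining roots are the complex-conjugate pair λ ≈ -0.1528 ± 1.0994i. Their product equals the constant term, so |λ|^2 ≈ 1.2319 and |λ| ≈ 1.1099.
Thus the eigenvalues (to 4 decimals) are 7.3055 (modulus 7.3055); -0.1528 ± 1.0994i (modulus 1.1099). The spectral radius is the largest modulus: r(A) ≈ 7.3055. (Cross-check: r(A) ≤ ||A||_2 ≈ 8.4889; equality holds whenever A is normal, though it can also hold for some non-normal A.)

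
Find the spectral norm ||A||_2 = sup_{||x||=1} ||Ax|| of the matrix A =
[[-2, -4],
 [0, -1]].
||A||_2 = sqrt((21 + sqrt(425))/2) ≈ 4.5616 (= sqrt(largest eigenvalue of A^T A))

||A||_2 = sigma_max(A) = sqrt(lambda_max(A^T A)). Form the symmetric matrix M = A^T A =
[[4, 8],
 [8, 17]].
Its characteristic polynomial (trace, determinant of M give the coefficients) is
  p(λ) = det(λ I - M) = λ^2 - 21λ + 4.
For λ^2 - 21λ + 4 the discriminant is 425. It is nonnegative but not a perfect square, so the roots are real and irrational: λ = (21 ± sqrt(425))/2 ≈ 20.8078, 0.1922.
So the eigenvalues of A^T A are ≈ 0.1922, 20.8078 (all ≥ 0, as they must be for A^T A). The largest is λ_max = (21 + sqrt(425))/2 ≈ 20.8078, hence ||A||_2 = sqrt(λ_max) = sqrt((21 + sqrt(425))/2) ≈ 4.5616.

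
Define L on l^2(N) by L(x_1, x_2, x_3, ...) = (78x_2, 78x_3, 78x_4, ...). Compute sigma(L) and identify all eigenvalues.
sigma(L) = closed disk {z in C : |z| ≤ 78}; sigma_p(L) = open disk {z in C : |z| < 78}

Note L = 78·V where V is the unit left shift (V x)_k = x_{k+1}; so sigma(L) = 78·sigma(V) and ||L|| = 78||V||. ||L x||^2 = 6084sum_{k≥2} |x_k|^2 ≤ 6084||x||^2, with equality on {x : x_1 = 0}, so ||L|| = 78. For any lambda with |lambda| < 78, set r = lambda/78 (|r| < 1); the vector x = (1, r, r^2, ...) is in l^2 and satisfies L x = 78(r, r^2, ...) = lambda x, so lambda is an eigenvalue. On the boundary |lambda| = 78 the geometric series diverges, so no l^2 eigenvector exists, but these lambda lie in the approximate point spectrum. Hence sigma(L) is the closed disk of radius 78 and sigma_p(L) is the open disk.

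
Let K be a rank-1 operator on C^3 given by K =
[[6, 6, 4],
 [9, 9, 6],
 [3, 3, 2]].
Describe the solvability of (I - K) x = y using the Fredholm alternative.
(I - K) is invertible (det(I - K) = -16 ≠ 0), so for every y in C^3 the equation (I - K) x = y has a unique solution.

K has rank 1, so it is an outer product K = u v^T: every row of K is a multiple of one row vector. Reading off the entries, u = (2, 3, 1) and v = (3, 3, 2) (row i of K equals u_i·v^T). A rank-one matrix u v^T satisfies K u = u (v·u) and kills the (2)-dimensional subspace v^⊥, so its characteristic polynomial is lambda^2 (lambda - v·u) with v·u = tr K = 17. Hence the eigenvalues of I - K are 1 (multiplicity 2) and 1 - (17) = -16, so det(I - K) = -16. (Direct check: I - K =
[[-5, -6, -4],
 [-9, -8, -6],
 [-3, -3, -1]]
has determinant -16.) The finite-dimensional Fredholm alternative says: either (I - K) is invertible, or ker(I - K) ≠ {0} and then range(I - K) = ker((I - K)^*)^⊥, with dim ker(I - K) = dim ker((I - K)^*). Since det(I - K) ≠ 0, 1 is not an eigenvalue of K and ker(I - K) = {0}, so we are in the first case: for every y there is a unique x = (I - K)^(-1) y. Explicitly, by the Sherman–Morrison formula, (I - u v^T)^(-1) = I + u v^T/(1 - v·u), i.e. (I - K)^(-1) = I + K/(-16).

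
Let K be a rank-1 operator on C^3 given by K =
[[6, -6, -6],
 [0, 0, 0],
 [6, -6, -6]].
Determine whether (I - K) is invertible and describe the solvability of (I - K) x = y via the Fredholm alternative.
(I - K) is invertible (det(I - K) = 1 ≠ 0), so for every y in C^3 the equation (I - K) x = y has a unique solution.

K has rank 1, so it is an outer product K = u v^T: every row of K is a multiple of one row vector. Reading off the entries, u = (3, 0, 3) and v = (2, -2, -2) (row i of K equals u_i·v^T). A rank-one matrix u v^T satisfies K u = u (v·u) and kills the (2)-dimensional subspace v^⊥, so its characteristic polynomial is lambda^2 (lambda - v·u) with v·u = tr K = 0. Hence the eigenvalues of I - K are 1 (multiplicity 2) and 1 - (0) = 1, so det(I - K) = 1. (Direct check: I - K =
[[-5, 6, 6],
 [0, 1, 0],
 [-6, 6, 7]]
has determinant 1.) The finite-dimensional Fredholm alternative says: either (I - K) is invertible, or ker(I - K) ≠ {0} and then range(I - K) = ker((I - K)^*)^⊥, with dim ker(I - K) = dim ker((I - K)^*). Since det(I - K) ≠ 0, 1 is not an eigenvalue of K and ker(I - K) = {0}, so we are in the first case: for every y there is a unique x = (I - K)^(-1) y. Explicitly, by the Sherman–Morrison formula, (I - u v^T)^(-1) = I + u v^T/(1 - v·u), i.e. (I - K)^(-1) = I + K.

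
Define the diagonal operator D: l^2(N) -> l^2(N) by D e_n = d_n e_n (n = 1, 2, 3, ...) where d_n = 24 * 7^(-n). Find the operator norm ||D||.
||D|| = 24/7 (attained at n = 1)

For D diagonal, ||D|| = sup_n |d_n|. The sequence d_n = 24 * 7^(-n) is positive and strictly decreasing (ratio 7^(-1) < 1), so the supremum is d_1 = 24/7. Hence ||D|| = 24/7.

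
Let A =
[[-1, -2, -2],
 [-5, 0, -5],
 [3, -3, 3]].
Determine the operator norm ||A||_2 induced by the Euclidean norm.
||A||_2 ≈ 8.5854 (= sqrt(largest eigenvalue of A^T A))

||A||_2 = sigma_max(A) = sqrt(lambda_max(A^T A)). Form the symmetric matrix M = A^T A =
[[35, -7, 36],
 [-7, 13, -5],
 [36, -5, 38]].
Its characteristic polynomial (trace, sum of principal 2x2 minors, determinant of M give the coefficients) is
  p(λ) = det(λ I - M) = λ^3 - 86λ^2 + 909λ - 225.
No integer candidate from the rational root theorem (±divisors of 225) is a root, so the roots are irrational. The cubic discriminant is Δ = 2849603985 > 0, so there are three distinct real roots. p(0) = -225 and p(1) = 599 have opposite signs, so a root lies in (0, 1); Newton's method refines it to λ ≈ 0.2536. p(12) = 27 and p(13) = -745 have opposite signs, so a root lies in (12, 13); Newton's method refines it to λ ≈ 12.0372. p(73) = -3145 and p(74) = 1329 have opposite signs, so a root lies in (73, 74); Newton's method refines it to λ ≈ 73.7092. Check (Vieta): the three roots sum to 86, matching tr M = 86.
So the eigenvalues of A^T A are ≈ 0.2536, 12.0372, 73.7092 (all ≥ 0, as they must be for A^T A). The largest is λ_max ≈ 73.7092, hence ||A||_2 = sqrt(λ_max) ≈ 8.5854.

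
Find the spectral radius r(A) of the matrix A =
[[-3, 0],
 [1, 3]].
r(A) = 3

The eigenvalues of A are the roots of its characteristic polynomial. With M = A (coefficients from the trace and determinant):
  p(λ) = det(λ I - M) = λ^2 - 9.
For λ^2 - 9 the discriminant is 36. It is a perfect square (6^2), so the roots are rational: λ = (0 ± 6)/2 = 3, -3.
Thus the eigenvalues (to 4 decimals) are 3 (modulus 3); -3 (modulus 3). The spectral radius is the largest modulus: r(A) = 3. (Cross-check: r(A) ≤ ||A||_2 ≈ 3.5414; equality holds whenever A is normal, though it can also hold for some non-normal A.)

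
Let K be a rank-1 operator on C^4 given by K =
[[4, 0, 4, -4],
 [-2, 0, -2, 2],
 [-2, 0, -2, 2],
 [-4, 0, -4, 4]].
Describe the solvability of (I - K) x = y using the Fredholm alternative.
(I - K) is invertible (det(I - K) = -5 ≠ 0), so for every y in C^4 the equation (I - K) x = y has a unique solution.

K has rank 1, so it is an outer product K = u v^T: every row of K is a multiple of one row vector. Reading off the entries, u = (2, -1, -1, -2) and v = (2, 0, 2, -2) (row i of K equals u_i·v^T). A rank-one matrix u v^T satisfies K u = u (v·u) and kills the (3)-dimensional subspace v^⊥, so its characteristic polynomial is lambda^3 (lambda - v·u) with v·u = tr K = 6. Hence the eigenvalues of I - K are 1 (multiplicity 3) and 1 - (6) = -5, so det(I - K) = -5. (Direct check: I - K =
[[-3, 0, -4, 4],
 [2, 1, 2, -2],
 [2, 0, 3, -2],
 [4, 0, 4, -3]]
has determinant -5.) The finite-dimensional Fredholm alternative says: either (I - K) is invertible, or ker(I - K) ≠ {0} and then range(I - K) = ker((I - K)^*)^⊥, with dim ker(I - K) = dim ker((I - K)^*). Since det(I - K) ≠ 0, 1 is not an eigenvalue of K and ker(I - K) = {0}, so we are in the first case: for every y there is a unique x = (I - K)^(-1) y. Explicitly, by the Sherman–Morrison formula, (I - u v^T)^(-1) = I + u v^T/(1 - v·u), i.e. (I - K)^(-1) = I + K/(-5).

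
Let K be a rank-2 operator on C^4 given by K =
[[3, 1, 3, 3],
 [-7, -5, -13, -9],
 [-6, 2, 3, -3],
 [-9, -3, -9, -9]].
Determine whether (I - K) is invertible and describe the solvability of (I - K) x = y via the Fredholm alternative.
(I - K) is invertible (det(I - K) = 3 ≠ 0), so for every y in C^4 the equation (I - K) x = y has a unique solution.

K has rank 2 and factors as K = U V^T = u1 v1^T + u2 v2^T with u1 = (1, -3, -1, -3), v1 = (3, 1, 3, 3), u2 = (0, -2, 3, 0), v2 = (-1, 1, 2, 0) (multiplying out reproduces the displayed K). The nonzero eigenvalues of U V^T coincide with those of the 2 x 2 matrix G = V^T U = [[v1·u1, v1·u2], [v2·u1, v2·u2]] = [[-12, 7], [-6, 4]], and by the Sylvester determinant identity det(I_4 - U V^T) = det(I_2 - V^T U) = det([[13, -7], [6, -3]]) = (13)(-3) - (-7)(6) = 3. (Direct check: I - K =
[[-2, -1, -3, -3],
 [7, 6, 13, 9],
 [6, -2, -2, 3],
 [9, 3, 9, 10]]
has determinant 3.) The finite-dimensional Fredholm alternative says: either (I - K) is invertible, or ker(I - K) ≠ {0} and then range(I - K) = ker((I - K)^*)^⊥, with dim ker(I - K) = dim ker((I - K)^*). Since det(I - K) ≠ 0, 1 is not an eigenvalue of K and ker(I - K) = {0}, so we are in the first case: for every y there is a unique x = (I - K)^(-1) y. (Explicitly, by the Woodbury identity, (I - U V^T)^(-1) = I + U (I_2 - G)^(-1) V^T.)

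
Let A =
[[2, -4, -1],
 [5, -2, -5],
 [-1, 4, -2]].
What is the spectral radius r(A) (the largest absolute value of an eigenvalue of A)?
r(A) ≈ 5.8321

The eigenvalues of A are the roots of its characteristic polynomial. With M = A (coefficients from the trace, the sum of principal 2x2 minors, and det A):
  p(λ) = det(λ I - M) = λ^3 + 2λ^2 + 35λ + 30.
No integer candidate from the rational root theorem (±divisors of 30) is a root, so the roots are irrational. The cubic discriminant is Δ = -154060 < 0, so there is one real root and a complex-conjugate pair. p(-1) = -4 and p(0) = 30 have opposite signs, so a root lies in (-1, 0); Newton's method refines it to λ ≈ -0.882. Dividing out (λ - (-0.882)) leaves approximately λ^2 + 1.118λ + 34.0139. For λ^2 + 1.118λ + 34.0139 the discriminant is -134.8058. It is negative, so the remaining roots are the complex-conjugate pair λ ≈ -0.559 ± 5.8053i. Their product equals the constant term, so |λ|^2 ≈ 34.0139 and |λ| ≈ 5.8321.
Thus the eigenvalues (to 4 decimals) are -0.882 (modulus 0.882); -0.559 ± 5.8053i (modulus 5.8321). The spectral radius is the largest modulus: r(A) ≈ 5.8321. (Cross-check: r(A) ≤ ||A||_2 ≈ 8.2496; equality holds whenever A is normal, though it can also hold for some non-normal A.)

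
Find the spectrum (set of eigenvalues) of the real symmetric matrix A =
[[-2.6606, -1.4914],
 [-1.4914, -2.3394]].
sigma(A) ≈ {-4, -1}

A is real symmetric, so its spectrum consists of real eigenvalues. Expanding the characteristic polynomial of the displayed matrix gives
  det(λ I - A) = p(λ) = λ^2 + (5)λ + (4).
Solving p(λ) = 0 yields eigenvalues ≈ -4, -1. (A is shown rounded to 4 decimals, so these recover the underlying integer eigenvalues to within that precision.)
Verification: the trace of A = -5 equals the sum of eigenvalues -5, and det(A) ≈ 3.9999 matches the eigenvalue product 4.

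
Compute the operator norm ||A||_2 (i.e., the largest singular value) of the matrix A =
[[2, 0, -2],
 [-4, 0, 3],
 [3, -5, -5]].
||A||_2 ≈ 8.9404 (= sqrt(largest eigenvalue of A^T A))

||A||_2 = sigma_max(A) = sqrt(lambda_max(A^T A)). Form the symmetric matrix M = A^T A =
[[29, -15, -31],
 [-15, 25, 25],
 [-31, 25, 38]].
Its characteristic polynomial (trace, sum of principal 2x2 minors, determinant of M give the coefficients) is
  p(λ) = det(λ I - M) = λ^3 - 92λ^2 + 966λ - 100.
No integer candidate from the rational root theorem (±divisors of 100) is a root, so the roots are irrational. The cubic discriminant is Δ = 4140742000 > 0, so there are three distinct real roots. p(0) = -100 and p(1) = 775 have opposite signs, so a root lies in (0, 1); Newton's method refines it to λ ≈ 0.1046. p(11) = 725 and p(12) = -28 have opposite signs, so a root lies in (11, 12); Newton's method refines it to λ ≈ 11.9653. p(79) = -4919 and p(80) = 380 have opposite signs, so a root lies in (79, 80); Newton's method refines it to λ ≈ 79.9301. Check (Vieta): the three roots sum to 92, matching tr M = 92.
So the eigenvalues of A^T A are ≈ 0.1046, 11.9653, 79.9301 (all ≥ 0, as they must be for A^T A). The largest is λ_max ≈ 79.9301, hence ||A||_2 = sqrt(λ_max) ≈ 8.9404.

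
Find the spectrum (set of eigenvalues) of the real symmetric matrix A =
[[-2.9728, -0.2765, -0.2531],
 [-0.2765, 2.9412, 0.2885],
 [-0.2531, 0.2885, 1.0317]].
sigma(A) ≈ {-3, 1, 3}

A is real symmetric, so its spectrum consists of real eigenvalues. Expanding the characteristic polynomial of the displayed matrix gives
  det(λ I - A) = p(λ) = λ^3 + (-1)λ^2 + (-9)λ + (9).
Solving p(λ) = 0 yields eigenvalues ≈ -3, 1, 3. (A is shown rounded to 4 decimals, so these recover the underlying integer eigenvalues to within that precision.)
Verification: the trace of A = 1 equals the sum of eigenvalues 1, and det(A) ≈ -9.0002 matches the eigenvalue product -9.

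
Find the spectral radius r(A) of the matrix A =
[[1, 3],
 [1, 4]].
r(A) = (5 + sqrt(21))/2 ≈ 4.7913

The eigenvalues of A are the roots of its characteristic polynomial. With M = A (coefficients from the trace and determinant):
  p(λ) = det(λ I - M) = λ^2 - 5λ + 1.
For λ^2 - 5λ + 1 the discriminant is 21. It is nonnegative but not a perfect square, so the roots are real and irrational: λ = (5 ± sqrt(21))/2 ≈ 4.7913, 0.2087.
Thus the eigenvalues (to 4 decimals) are 4.7913 (modulus 4.7913); 0.2087 (modulus 0.2087). The spectral radius is the largest modulus: r(A) = (5 + sqrt(21))/2 ≈ 4.7913. (Cross-check: r(A) ≤ ||A||_2 ≈ 5.1926; equality holds whenever A is normal, though it can also hold for some non-normal A.)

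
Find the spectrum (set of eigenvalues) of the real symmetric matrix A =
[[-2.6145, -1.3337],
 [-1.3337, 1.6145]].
sigma(A) ≈ {-3, 2}

A is real symmetric, so its spectrum consists of real eigenvalues. Expanding the characteristic polynomial of the displayed matrix gives
  det(λ I - A) = p(λ) = λ^2 + (1)λ + (-6).
Solving p(λ) = 0 yields eigenvalues ≈ -3, 2. (A is shown rounded to 4 decimals, so these recover the underlying integer eigenvalues to within that precision.)
Verification: the trace of A = -1 equals the sum of eigenvalues -1, and det(A) ≈ -5.9999 matches the eigenvalue product -6.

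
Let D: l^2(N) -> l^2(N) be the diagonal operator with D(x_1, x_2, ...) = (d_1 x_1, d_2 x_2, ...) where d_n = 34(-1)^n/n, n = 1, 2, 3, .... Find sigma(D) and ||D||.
sigma(D) = {34(-1)^n/n : n ≥ 1} ∪ {0}; ||D|| = 34

A bounded diagonal operator on l^2 with diagonal entries d_n has spectrum equal to the closure of {d_n : n ≥ 1}: every d_n is an eigenvalue (with eigenvector e_n), so {d_n} ⊂ sigma(D); the spectrum is closed, so its closure is too; and for lambda not in the closure, (D - lambda I) has bounded inverse (the diagonal entries 1/(d_n - lambda) are bounded). For our sequence d_n = 34(-1)^n/n, n = 1, 2, 3, ...:
  - {d_n} = {34(-1)^n/n : n ≥ 1}; the only limit point is 0
  - closure = {34(-1)^n/n : n ≥ 1} ∪ {0}
For the norm: a diagonal operator has ||D|| = sup_n |d_n|. Here |d_n| = 34/n is decreasing, so sup_n |d_n| = |d_1| = 34. So ||D|| = 34.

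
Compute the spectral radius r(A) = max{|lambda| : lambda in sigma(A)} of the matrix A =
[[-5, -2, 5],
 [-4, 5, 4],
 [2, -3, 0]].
r(A) = (3 + sqrt(97))/2 ≈ 6.4244

The eigenvalues of A are the roots of its characteristic polynomial. With M = A (coefficients from the trace, the sum of principal 2x2 minors, and det A):
  p(λ) = det(λ I - M) = λ^3 - 31λ + 66.
By the rational root theorem any rational root is an integer divisor of 66. Testing λ = 3: p(3) = 27 + 0 - 93 + 66 = 0, so λ = 3 is a root. Dividing out (λ - 3) leaves p(λ) = (λ - 3)(λ^2 + 3λ - 22). For λ^2 + 3λ - 22 the discriminant is 97. It is nonnegative but not a perfect square, so the roots are real and irrational: λ = (-3 ± sqrt(97))/2 ≈ 3.4244, -6.4244.
Thus the eigenvalues (to 4 decimals) are 3.4244 (modulus 3.4244); -6.4244 (modulus 6.4244); 3 (modulus 3). The spectral radius is the largest modulus: r(A) = (3 + sqrt(97))/2 ≈ 6.4244. (Cross-check: r(A) ≤ ||A||_2 ≈ 9.5167; equality holds whenever A is normal, though it can also hold for some non-normal A.)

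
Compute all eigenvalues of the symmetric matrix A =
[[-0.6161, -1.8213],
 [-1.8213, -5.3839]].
sigma(A) ≈ {-6, 0}

A is real symmetric, so its spectrum consists of real eigenvalues. Expanding the characteristic polynomial of the displayed matrix gives
  det(λ I - A) = p(λ) = λ^2 + (6)λ + (0).
Solving p(λ) = 0 yields eigenvalues ≈ -6, 0. (A is shown rounded to 4 decimals, so these recover the underlying integer eigenvalues to within that precision.)
Verification: the trace of A = -6 equals the sum of eigenvalues -6, and det(A) ≈ -0.0001 matches the eigenvalue product 0.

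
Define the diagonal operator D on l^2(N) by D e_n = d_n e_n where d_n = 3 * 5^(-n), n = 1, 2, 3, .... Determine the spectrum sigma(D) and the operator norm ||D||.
sigma(D) = {3 * 5^(-n) : n ≥ 1} ∪ {0}; ||D|| = 3/5

A bounded diagonal operator on l^2 with diagonal entries d_n has spectrum equal to the closure of {d_n : n ≥ 1}: every d_n is an eigenvalue (with eigenvector e_n), so {d_n} ⊂ sigma(D); the spectrum is closed, so its closure is too; and for lambda not in the closure, (D - lambda I) has bounded inverse (the diagonal entries 1/(d_n - lambda) are bounded). For our sequence d_n = 3 * 5^(-n), n = 1, 2, 3, ...:
  - {d_n} = {3 * 5^(-n) : n ≥ 1}; the only limit point is 0
  - closure = {3 * 5^(-n) : n ≥ 1} ∪ {0}
For the norm: a diagonal operator has ||D|| = sup_n |d_n|. Here d_n = 3 * 5^(-n) is positive and decreasing, so sup_n |d_n| = d_1 = 3/5. So ||D|| = 3/5.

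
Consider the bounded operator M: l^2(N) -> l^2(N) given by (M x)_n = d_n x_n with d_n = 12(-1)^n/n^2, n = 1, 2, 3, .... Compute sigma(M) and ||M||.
sigma(M) = {12(-1)^n/n^2 : n ≥ 1} ∪ {0}; ||M|| = 12

A bounded diagonal operator on l^2 with diagonal entries d_n has spectrum equal to the closure of {d_n : n ≥ 1}: every d_n is an eigenvalue (with eigenvector e_n), so {d_n} ⊂ sigma(M); the spectrum is closed, so its closure is too; and for lambda not in the closure, (M - lambda I) has bounded inverse (the diagonal entries 1/(d_n - lambda) are bounded). For our sequence d_n = 12(-1)^n/n^2, n = 1, 2, 3, ...:
  - {d_n} = {12(-1)^n/n^2 : n ≥ 1}; the only limit point is 0
  - closure = {12(-1)^n/n^2 : n ≥ 1} ∪ {0}
For the norm: a diagonal operator has ||M|| = sup_n |d_n|. Here |d_n| = 12/n^2 is decreasing, so sup_n |d_n| = |d_1| = 12. So ||M|| = 12.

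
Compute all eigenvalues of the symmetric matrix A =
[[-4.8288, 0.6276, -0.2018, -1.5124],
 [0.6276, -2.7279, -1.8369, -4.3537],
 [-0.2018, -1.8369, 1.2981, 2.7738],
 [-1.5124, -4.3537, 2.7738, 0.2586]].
sigma(A) ≈ {-6, -5, -1, 6}

A is real symmetric, so its spectrum consists of real eigenvalues. Expanding the characteristic polynomial of the displayed matrix gives
  det(λ I - A) = p(λ) = λ^4 + (6)λ^3 + (-31)λ^2 + (-216.0011)λ + (-180).
Solving p(λ) = 0 yields eigenvalues ≈ -6, -5, -1, 6. (A is shown rounded to 4 decimals, so these recover the underlying integer eigenvalues to within that precision.)
Verification: the trace of A = -6 equals the sum of eigenvalues -6, and det(A) ≈ -180.0003 matches the eigenvalue product -180.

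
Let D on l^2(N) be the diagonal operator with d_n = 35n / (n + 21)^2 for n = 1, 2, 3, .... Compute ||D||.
||D|| = 5/12 (attained at n = 21)

For D diagonal, ||D|| = sup_n |d_n|. Treat f(x) = 35x / (x + 21)^2 for real x > 0. By the quotient rule, f'(x) = 35(21 - x)/(x + 21)^3, which is positive for x < 21 and negative for x > 21. So f has a unique maximum at x = 21, and since 21 is a positive integer, the supremum over n ≥ 1 is attained at n = 21: d_21 = 35·21/(21 + 21)^2 = 35·21/1764 = 5/12. Hence ||D|| = 5/12.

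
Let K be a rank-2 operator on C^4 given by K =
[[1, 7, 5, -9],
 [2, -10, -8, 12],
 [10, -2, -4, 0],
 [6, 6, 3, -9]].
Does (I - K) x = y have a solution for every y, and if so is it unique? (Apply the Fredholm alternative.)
(I - K) is invertible (det(I - K) = 68 ≠ 0), so for every y in C^4 the equation (I - K) x = y has a unique solution.

K has rank 2 and factors as K = U V^T = u1 v1^T + u2 v2^T with u1 = (-2, 2, -2, -3), v1 = (-2, -2, -1, 3), u2 = (1, -2, -2, 0), v2 = (-3, 3, 3, -3) (multiplying out reproduces the displayed K). The nonzero eigenvalues of U V^T coincide with those of the 2 x 2 matrix G = V^T U = [[v1·u1, v1·u2], [v2·u1, v2·u2]] = [[-7, 4], [15, -15]], and by the Sylvester determinant identity det(I_4 - U V^T) = det(I_2 - V^T U) = det([[8, -4], [-15, 16]]) = (8)(16) - (-4)(-15) = 68. (Direct check: I - K =
[[0, -7, -5, 9],
 [-2, 11, 8, -12],
 [-10, 2, 5, 0],
 [-6, -6, -3, 10]]
has determinant 68.) The finite-dimensional Fredholm alternative says: either (I - K) is invertible, or ker(I - K) ≠ {0} and then range(I - K) = ker((I - K)^*)^⊥, with dim ker(I - K) = dim ker((I - K)^*). Since det(I - K) ≠ 0, 1 is not an eigenvalue of K and ker(I - K) = {0}, so we are in the first case: for every y there is a unique x = (I - K)^(-1) y. (Explicitly, by the Woodbury identity, (I - U V^T)^(-1) = I + U (I_2 - G)^(-1) V^T.)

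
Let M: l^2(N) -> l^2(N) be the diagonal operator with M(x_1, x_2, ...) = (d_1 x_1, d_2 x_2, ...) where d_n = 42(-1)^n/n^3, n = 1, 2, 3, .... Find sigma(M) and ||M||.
sigma(M) = {42(-1)^n/n^3 : n ≥ 1} ∪ {0}; ||M|| = 42

A bounded diagonal operator on l^2 with diagonal entries d_n has spectrum equal to the closure of {d_n : n ≥ 1}: every d_n is an eigenvalue (with eigenvector e_n), so {d_n} ⊂ sigma(M); the spectrum is closed, so its closure is too; and for lambda not in the closure, (M - lambda I) has bounded inverse (the diagonal entries 1/(d_n - lambda) are bounded). For our sequence d_n = 42(-1)^n/n^3, n = 1, 2, 3, ...:
  - {d_n} = {42(-1)^n/n^3 : n ≥ 1}; the only limit point is 0
  - closure = {42(-1)^n/n^3 : n ≥ 1} ∪ {0}
For the norm: a diagonal operator has ||M|| = sup_n |d_n|. Here |d_n| = 42/n^3 is decreasing, so sup_n |d_n| = |d_1| = 42. So ||M|| = 42.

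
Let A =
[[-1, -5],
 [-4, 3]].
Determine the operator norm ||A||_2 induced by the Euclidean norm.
||A||_2 = sqrt((51 + sqrt(485))/2) ≈ 6.0425 (= sqrt(largest eigenvalue of A^T A))

||A||_2 = sigma_max(A) = sqrt(lambda_max(A^T A)). Form the symmetric matrix M = A^T A =
[[17, -7],
 [-7, 34]].
Its characteristic polynomial (trace, determinant of M give the coefficients) is
  p(λ) = det(λ I - M) = λ^2 - 51λ + 529.
For λ^2 - 51λ + 529 the discriminant is 485. It is nonnegative but not a perfect square, so the roots are real and irrational: λ = (51 ± sqrt(485))/2 ≈ 36.5114, 14.4886.
So the eigenvalues of A^T A are ≈ 14.4886, 36.5114 (all ≥ 0, as they must be for A^T A). The largest is λ_max = (51 + sqrt(485))/2 ≈ 36.5114, hence ||A||_2 = sqrt(λ_max) = sqrt((51 + sqrt(485))/2) ≈ 6.0425.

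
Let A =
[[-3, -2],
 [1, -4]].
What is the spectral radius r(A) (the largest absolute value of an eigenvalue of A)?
r(A) = sqrt(14) ≈ 3.7417

The eigenvalues of A are the roots of its characteristic polynomial. With M = A (coefficients from the trace and determinant):
  p(λ) = det(λ I - M) = λ^2 + 7λ + 14.
For λ^2 + 7λ + 14 the discriminant is -7. It is negative, so the roots are the complex-conjugate pair λ = -7/2 ± (sqrt(7)/2) i ≈ -3.5 ± 1.3229i. For a conjugate pair the product of the roots equals the constant term, so |λ|^2 = 14 and |λ| = sqrt(14) ≈ 3.7417.
Thus the eigenvalues (to 4 decimals) are -3.5 ± 1.3229i (modulus 3.7417). The spectral radius is the largest modulus: r(A) = sqrt(14) ≈ 3.7417. (Cross-check: r(A) ≤ ||A||_2 ≈ 4.515; equality holds whenever A is normal, though it can also hold for some non-normal A.)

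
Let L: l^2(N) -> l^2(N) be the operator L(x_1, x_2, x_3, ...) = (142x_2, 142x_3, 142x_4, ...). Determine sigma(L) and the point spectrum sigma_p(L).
sigma(L) = closed disk {z in C : |z| ≤ 142}; sigma_p(L) = open disk {z in C : |z| < 142}

Note L = 142·V where V is the unit left shift (V x)_k = x_{k+1}; so sigma(L) = 142·sigma(V) and ||L|| = 142||V||. ||L x||^2 = 20164sum_{k≥2} |x_k|^2 ≤ 20164||x||^2, with equality on {x : x_1 = 0}, so ||L|| = 142. For any lambda with |lambda| < 142, set r = lambda/142 (|r| < 1); the vector x = (1, r, r^2, ...) is in l^2 and satisfies L x = 142(r, r^2, ...) = lambda x, so lambda is an eigenvalue. On the boundary |lambda| = 142 the geometric series diverges, so no l^2 eigenvector exists, but these lambda lie in the approximate point spectrum. Hence sigma(L) is the closed disk of radius 142 and sigma_p(L) is the open disk.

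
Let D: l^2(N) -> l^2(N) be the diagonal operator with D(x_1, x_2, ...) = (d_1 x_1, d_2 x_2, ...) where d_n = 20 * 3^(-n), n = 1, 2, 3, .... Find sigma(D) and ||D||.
sigma(D) = {20 * 3^(-n) : n ≥ 1} ∪ {0}; ||D|| = 20/3

A bounded diagonal operator on l^2 with diagonal entries d_n has spectrum equal to the closure of {d_n : n ≥ 1}: every d_n is an eigenvalue (with eigenvector e_n), so {d_n} ⊂ sigma(D); the spectrum is closed, so its closure is too; and for lambda not in the closure, (D - lambda I) has bounded inverse (the diagonal entries 1/(d_n - lambda) are bounded). For our sequence d_n = 20 * 3^(-n), n = 1, 2, 3, ...:
  - {d_n} = {20 * 3^(-n) : n ≥ 1}; the only limit point is 0
  - closure = {20 * 3^(-n) : n ≥ 1} ∪ {0}
For the norm: a diagonal operator has ||D|| = sup_n |d_n|. Here d_n = 20 * 3^(-n) is positive and decreasing, so sup_n |d_n| = d_1 = 20/3. So ||D|| = 20/3.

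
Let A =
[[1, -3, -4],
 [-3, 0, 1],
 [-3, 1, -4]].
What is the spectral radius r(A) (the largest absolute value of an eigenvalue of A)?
r(A) = (1 + sqrt(113))/2 ≈ 5.8151

The eigenvalues of A are the roots of its characteristic polynomial. With M = A (coefficients from the trace, the sum of principal 2x2 minors, and det A):
  p(λ) = det(λ I - M) = λ^3 + 3λ^2 - 26λ - 56.
By the rational root theorem any rational root is an integer divisor of 56. Testing λ = -2: p(-2) = -8 + 12 + 52 - 56 = 0, so λ = -2 is a root. Dividing out (λ + 2) leaves p(λ) = (λ + 2)(λ^2 + λ - 28). For λ^2 + λ - 28 the discriminant is 113. It is nonnegative but not a perfect square, so the roots are real and irrational: λ = (-1 ± sqrt(113))/2 ≈ 4.8151, -5.8151.
Thus the eigenvalues (to 4 decimals) are 4.8151 (modulus 4.8151); -5.8151 (modulus 5.8151); -2 (modulus 2). The spectral radius is the largest modulus: r(A) = (1 + sqrt(113))/2 ≈ 5.8151. (Cross-check: r(A) ≤ ||A||_2 ≈ 6.0074; equality holds whenever A is normal, though it can also hold for some non-normal A.)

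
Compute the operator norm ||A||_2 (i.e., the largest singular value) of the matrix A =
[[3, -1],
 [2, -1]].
||A||_2 = sqrt((15 + sqrt(221))/2) ≈ 3.8643 (= sqrt(largest eigenvalue of A^T A))

||A||_2 = sigma_max(A) = sqrt(lambda_max(A^T A)). Form the symmetric matrix M = A^T A =
[[13, -5],
 [-5, 2]].
Its characteristic polynomial (trace, determinant of M give the coefficients) is
  p(λ) = det(λ I - M) = λ^2 - 15λ + 1.
For λ^2 - 15λ + 1 the discriminant is 221. It is nonnegative but not a perfect square, so the roots are real and irrational: λ = (15 ± sqrt(221))/2 ≈ 14.933, 0.067.
So the eigenvalues of A^T A are ≈ 0.067, 14.933 (all ≥ 0, as they must be for A^T A). The largest is λ_max = (15 + sqrt(221))/2 ≈ 14.933, hence ||A||_2 = sqrt(λ_max) = sqrt((15 + sqrt(221))/2) ≈ 3.8643.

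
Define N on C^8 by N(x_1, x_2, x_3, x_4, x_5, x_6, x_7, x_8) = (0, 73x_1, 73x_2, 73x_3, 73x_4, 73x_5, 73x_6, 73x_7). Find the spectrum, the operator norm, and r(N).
sigma(N) = {0}; ||N|| = 73; r(N) = 0. (N is nilpotent with N^8 = 0.)

On C^8, N is a strictly lower-triangular matrix with 73 on the subdiagonal and zeros elsewhere, so its characteristic polynomial is lambda^8 and every eigenvalue is 0: sigma(N) = {0}. For the operator norm, N e_i = 73e_{i+1} for i = 1, ..., 7 and N e_8 = 0, so the singular values of N are 73 (with multiplicity 7) and 0; hence ||N|| = 73. The spectral radius r(N) = max|lambda| = 0. Note ||N|| > r(N) — characteristic of non-normal nilpotent operators. Indeed N^8 = 0.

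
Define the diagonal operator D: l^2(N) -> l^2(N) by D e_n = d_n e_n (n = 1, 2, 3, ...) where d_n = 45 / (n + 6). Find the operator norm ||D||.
||D|| = 45/7 (attained at n = 1)

For D diagonal, ||D|| = sup_n |d_n| = sup_n 45/(n + 6). This is positive and strictly decreasing in n, so the supremum is attained at n = 1: d_1 = 45/(1 + 6) = 45/7. Hence ||D|| = 45/7.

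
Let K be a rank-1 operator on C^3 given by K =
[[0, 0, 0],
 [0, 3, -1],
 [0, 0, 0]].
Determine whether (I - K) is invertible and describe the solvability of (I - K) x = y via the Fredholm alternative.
(I - K) is invertible (det(I - K) = -2 ≠ 0), so for every y in C^3 the equation (I - K) x = y has a unique solution.

K has rank 1, so it is an outer product K = u v^T: every row of K is a multiple of one row vector. Reading off the entries, u = (0, -1, 0) and v = (0, -3, 1) (row i of K equals u_i·v^T). A rank-one matrix u v^T satisfies K u = u (v·u) and kills the (2)-dimensional subspace v^⊥, so its characteristic polynomial is lambda^2 (lambda - v·u) with v·u = tr K = 3. Hence the eigenvalues of I - K are 1 (multiplicity 2) and 1 - (3) = -2, so det(I - K) = -2. (Direct check: I - K =
[[1, 0, 0],
 [0, -2, 1],
 [0, 0, 1]]
has determinant -2.) The finite-dimensional Fredholm alternative says: either (I - K) is invertible, or ker(I - K) ≠ {0} and then range(I - K) = ker((I - K)^*)^⊥, with dim ker(I - K) = dim ker((I - K)^*). Since det(I - K) ≠ 0, 1 is not an eigenvalue of K and ker(I - K) = {0}, so we are in the first case: for every y there is a unique x = (I - K)^(-1) y. Explicitly, by the Sherman–Morrison formula, (I - u v^T)^(-1) = I + u v^T/(1 - v·u), i.e. (I - K)^(-1) = I + K/(-2).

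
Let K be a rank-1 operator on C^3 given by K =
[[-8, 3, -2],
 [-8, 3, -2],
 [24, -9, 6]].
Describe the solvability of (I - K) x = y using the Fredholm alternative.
(I - K) is singular (det(I - K) = 0, i.e. 1 ∈ sigma(K)). (I - K) x = y is solvable iff y ⊥ ker((I - K)^*) = span{(-8, 3, -2)}, i.e. iff -8y_1 + 3y_2 - 2y_3 = 0. When solvable, the solutions are x = y + c·(1, 1, -3), c arbitrary (ker(I - K) = span{(1, 1, -3)}, dimension 1).

K has rank 1, so it is an outer product K = u v^T: every row of K is a multiple of one row vector. Reading off the entries, u = (1, 1, -3) and v = (-8, 3, -2) (row i of K equals u_i·v^T). A rank-one matrix u v^T satisfies K u = u (v·u) and kills the (2)-dimensional subspace v^⊥, so its characteristic polynomial is lambda^2 (lambda - v·u) with v·u = tr K = 1. Hence the eigenvalues of I - K are 1 (multiplicity 2) and 1 - (1) = 0, so det(I - K) = 0. (Direct check: I - K =
[[9, -3, 2],
 [8, -2, 2],
 [-24, 9, -5]]
has determinant 0.) So 1 is an eigenvalue of K and (I - K) is not invertible. The finite-dimensional Fredholm alternative says: either (I - K) is invertible, or ker(I - K) ≠ {0} and then range(I - K) = ker((I - K)^*)^⊥, with dim ker(I - K) = dim ker((I - K)^*). We are in the second case, so we need both kernels. Kernel of I - K: (I - K) u = u - u (v·u) = u - u = 0, so ker(I - K) = span{u} = span{(1, 1, -3)} (it is exactly 1-dimensional because rank(I - K) = 2). Kernel of the adjoint: K is real, so (I - K)^* = I - K^T = I - v u^T, and (I - v u^T) v = v - v (u·v) = 0; hence ker((I - K)^*) = span{v} = span{(-8, 3, -2)}. Therefore (I - K) x = y is solvable iff <y, v> = 0, i.e. iff -8y_1 + 3y_2 - 2y_3 = 0. When this holds, K y = u (v·y) = 0, so (I - K) y = y and x = y is a particular solution; the full solution set is the line x = y + c·u = y + c·(1, 1, -3), c ∈ C.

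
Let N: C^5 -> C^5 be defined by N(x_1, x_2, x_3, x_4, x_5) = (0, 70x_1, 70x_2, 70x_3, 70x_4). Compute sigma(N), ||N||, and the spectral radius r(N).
sigma(N) = {0}; ||N|| = 70; r(N) = 0. (N is nilpotent with N^5 = 0.)

On C^5, N is a strictly lower-triangular matrix with 70 on the subdiagonal and zeros elsewhere, so its characteristic polynomial is lambda^5 and every eigenvalue is 0: sigma(N) = {0}. For the operator norm, N e_i = 70e_{i+1} for i = 1, ..., 4 and N e_5 = 0, so the singular values of N are 70 (with multiplicity 4) and 0; hence ||N|| = 70. The spectral radius r(N) = max|lambda| = 0. Note ||N|| > r(N) — characteristic of non-normal nilpotent operators. Indeed N^5 = 0.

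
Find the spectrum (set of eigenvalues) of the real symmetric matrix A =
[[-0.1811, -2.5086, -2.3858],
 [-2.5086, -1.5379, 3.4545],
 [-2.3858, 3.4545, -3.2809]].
sigma(A) ≈ {-6, -3, 4}

A is real symmetric, so its spectrum consists of real eigenvalues. Expanding the characteristic polynomial of the displayed matrix gives
  det(λ I - A) = p(λ) = λ^3 + (5)λ^2 + (-18)λ + (-71.9986).
Solving p(λ) = 0 yields eigenvalues ≈ -6, -3, 4. (A is shown rounded to 4 decimals, so these recover the underlying integer eigenvalues to within that precision.)
Verification: the trace of A = -5 equals the sum of eigenvalues -5, and det(A) ≈ 71.9986 matches the eigenvalue product 72.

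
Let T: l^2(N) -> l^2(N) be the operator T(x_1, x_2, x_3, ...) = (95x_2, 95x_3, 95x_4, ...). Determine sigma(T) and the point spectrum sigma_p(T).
sigma(T) = closed disk {z in C : |z| ≤ 95}; sigma_p(T) = open disk {z in C : |z| < 95}

Note T = 95·V where V is the unit left shift (V x)_k = x_{k+1}; so sigma(T) = 95·sigma(V) and ||T|| = 95||V||. ||T x||^2 = 9025sum_{k≥2} |x_k|^2 ≤ 9025||x||^2, with equality on {x : x_1 = 0}, so ||T|| = 95. For any lambda with |lambda| < 95, set r = lambda/95 (|r| < 1); the vector x = (1, r, r^2, ...) is in l^2 and satisfies T x = 95(r, r^2, ...) = lambda x, so lambda is an eigenvalue. On the boundary |lambda| = 95 the geometric series diverges, so no l^2 eigenvector exists, but these lambda lie in the approximate point spectrum. Hence sigma(T) is the closed disk of radius 95 and sigma_p(T) is the open disk.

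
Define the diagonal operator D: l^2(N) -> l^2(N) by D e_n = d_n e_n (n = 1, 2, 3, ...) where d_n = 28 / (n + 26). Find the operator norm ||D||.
||D|| = 28/27 (attained at n = 1)

For D diagonal, ||D|| = sup_n |d_n| = sup_n 28/(n + 26). This is positive and strictly decreasing in n, so the supremum is attained at n = 1: d_1 = 28/(1 + 26) = 28/27. Hence ||D|| = 28/27.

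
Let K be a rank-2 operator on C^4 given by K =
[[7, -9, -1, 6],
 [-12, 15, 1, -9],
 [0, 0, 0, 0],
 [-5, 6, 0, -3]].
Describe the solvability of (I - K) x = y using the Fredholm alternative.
(I - K) is invertible (det(I - K) = -3 ≠ 0), so for every y in C^4 the equation (I - K) x = y has a unique solution.

K has rank 2 and factors as K = U V^T = u1 v1^T + u2 v2^T with u1 = (1, -2, 0, -1), v1 = (3, -3, 1, 0), u2 = (-2, 3, 0, 1), v2 = (-2, 3, 1, -3) (multiplying out reproduces the displayed K). The nonzero eigenvalues of U V^T coincide with those of the 2 x 2 matrix G = V^T U = [[v1·u1, v1·u2], [v2·u1, v2·u2]] = [[9, -15], [-5, 10]], and by the Sylvester determinant identity det(I_4 - U V^T) = det(I_2 - V^T U) = det([[-8, 15], [5, -9]]) = (-8)(-9) - (15)(5) = -3. (Direct check: I - K =
[[-6, 9, 1, -6],
 [12, -14, -1, 9],
 [0, 0, 1, 0],
 [5, -6, 0, 4]]
has determinant -3.) The finite-dimensional Fredholm alternative says: either (I - K) is invertible, or ker(I - K) ≠ {0} and then range(I - K) = ker((I - K)^*)^⊥, with dim ker(I - K) = dim ker((I - K)^*). Since det(I - K) ≠ 0, 1 is not an eigenvalue of K and ker(I - K) = {0}, so we are in the first case: for every y there is a unique x = (I - K)^(-1) y. (Explicitly, by the Woodbury identity, (I - U V^T)^(-1) = I + U (I_2 - G)^(-1) V^T.)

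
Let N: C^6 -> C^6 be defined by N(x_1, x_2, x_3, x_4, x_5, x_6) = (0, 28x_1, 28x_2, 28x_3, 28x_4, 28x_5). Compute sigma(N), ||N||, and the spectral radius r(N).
sigma(N) = {0}; ||N|| = 28; r(N) = 0. (N is nilpotent with N^6 = 0.)

On C^6, N is a strictly lower-triangular matrix with 28 on the subdiagonal and zeros elsewhere, so its characteristic polynomial is lambda^6 and every eigenvalue is 0: sigma(N) = {0}. For the operator norm, N e_i = 28e_{i+1} for i = 1, ..., 5 and N e_6 = 0, so the singular values of N are 28 (with multiplicity 5) and 0; hence ||N|| = 28. The spectral radius r(N) = max|lambda| = 0. Note ||N|| > r(N) — characteristic of non-normal nilpotent operators. Indeed N^6 = 0.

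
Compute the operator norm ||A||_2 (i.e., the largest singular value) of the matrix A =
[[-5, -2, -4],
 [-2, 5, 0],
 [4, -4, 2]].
||A||_2 ≈ 8.3987 (= sqrt(largest eigenvalue of A^T A))

||A||_2 = sigma_max(A) = sqrt(lambda_max(A^T A)). Form the symmetric matrix M = A^T A =
[[45, -16, 28],
 [-16, 45, 0],
 [28, 0, 20]].
Its characteristic polynomial (trace, sum of principal 2x2 minors, determinant of M give the coefficients) is
  p(λ) = det(λ I - M) = λ^3 - 110λ^2 + 2785λ - 100.
No integer candidate from the rational root theorem (±divisors of 100) is a root, so the roots are irrational. The cubic discriminant is Δ = 7464736000 > 0, so there are three distinct real roots. p(0) = -100 and p(1) = 2576 have opposite signs, so a root lies in (0, 1); Newton's method refines it to λ ≈ 0.036. p(39) = 524 and p(40) = -700 have opposite signs, so a root lies in (39, 40); Newton's method refines it to λ ≈ 39.4264. p(70) = -1150 and p(71) = 1036 have opposite signs, so a root lies in (70, 71); Newton's method refines it to λ ≈ 70.5376. Check (Vieta): the three roots sum to 110, matching tr M = 110.
So the eigenvalues of A^T A are ≈ 0.036, 39.4264, 70.5376 (all ≥ 0, as they must be for A^T A). The largest is λ_max ≈ 70.5376, hence ||A||_2 = sqrt(λ_max) ≈ 8.3987.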